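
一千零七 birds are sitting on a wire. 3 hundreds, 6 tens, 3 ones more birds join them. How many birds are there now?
Convert 一千零七 (Chinese numeral) → 1×1000 + 7 = 1007 (decimal)
Convert 3 hundreds, 6 tens, 3 ones (place-value notation) → 3×100 + 6×10 + 3 = 363 (decimal)
Compute 1007 + 363 = 1370
1370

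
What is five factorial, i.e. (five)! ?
Convert five (English words) → 5 (decimal)
Compute 5! = 120
120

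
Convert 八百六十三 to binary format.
Convert 八百六十三 (Chinese numeral) → 8×100 + 6×10 + 3 = 863 (decimal)
Convert 863 (decimal) → 863 = 512 + 256 + 64 + 16 + 8 + 4 + 2 + 1 → 0b1101011111 (binary)
0b1101011111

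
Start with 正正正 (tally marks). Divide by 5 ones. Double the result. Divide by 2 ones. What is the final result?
Convert 正正正 (tally marks) → 5 + 5 + 5 = 15 (decimal)
Start: 15
Convert 5 ones (place-value notation) → 5 (decimal)
15 ÷ 5 = 3
3 × 2 = 6
Convert 2 ones (place-value notation) → 2 (decimal)
6 ÷ 2 = 3
3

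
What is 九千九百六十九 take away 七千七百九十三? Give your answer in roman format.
Convert 九千九百六十九 (Chinese numeral) → 9×1000 + 9×100 + 6×10 + 9 = 9969 (decimal)
Convert 七千七百九十三 (Chinese numeral) → 7×1000 + 7×100 + 9×10 + 3 = 7793 (decimal)
Compute 9969 - 7793 = 2176
Convert 2176 (decimal) → 2176 = 1000 + 1000 + 100 + 50 + 10 + 10 + 5 + 1 → MMCLXXVI (Roman numeral)
MMCLXXVI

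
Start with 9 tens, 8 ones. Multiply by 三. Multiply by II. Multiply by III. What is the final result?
Convert 9 tens, 8 ones (place-value notation) → 9×10 + 8 = 98 (decimal)
Start: 98
Convert 三 (Chinese numeral) → 3 (decimal)
98 × 3 = 294
Convert II (Roman numeral) → 1 + 1 = 2 (decimal)
294 × 2 = 588
Convert III (Roman numeral) → 1 + 1 + 1 = 3 (decimal)
588 × 3 = 1764
1764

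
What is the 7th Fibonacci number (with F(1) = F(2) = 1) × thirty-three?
Convert the 7th Fibonacci number (with F(1) = F(2) = 1) (Fibonacci index) → 1, 1, 2, 3, 5, 8, 13 → 13 (decimal)
Convert thirty-three (English words) → 33 (decimal)
Compute 13 × 33 = 429
429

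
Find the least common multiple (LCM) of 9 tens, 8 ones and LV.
Convert 9 tens, 8 ones (place-value notation) → 9×10 + 8 = 98 (decimal)
Convert LV (Roman numeral) → 50 + 5 = 55 (decimal)
Compute lcm(98, 55) = 5390
5390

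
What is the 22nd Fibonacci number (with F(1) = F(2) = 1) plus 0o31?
The 22nd Fibonacci number (with F(1) = F(2) = 1) = 17711
Convert 0o31 (octal) → 3×8 + 1 = 25 (decimal)
Compute 17711 + 25 = 17736
17736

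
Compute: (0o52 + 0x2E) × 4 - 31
Convert 0o52 (octal) → 5×8 + 2 = 42 (decimal)
Convert 0x2E (hexadecimal) → 2×16 + 14 = 46 (decimal)
Expression in decimal: (42 + 46) × 4 - 31
Parentheses first: 42 + 46 = 88
Multiply: 88 × 4 = 352
Subtract: 352 - 31 = 321
321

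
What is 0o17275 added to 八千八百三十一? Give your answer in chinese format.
Convert 0o17275 (octal) → 1×4096 + 7×512 + 2×64 + 7×8 + 5 = 7869 (decimal)
Convert 八千八百三十一 (Chinese numeral) → 8×1000 + 8×100 + 3×10 + 1 = 8831 (decimal)
Compute 7869 + 8831 = 16700
Convert 16700 (decimal) → 16700 = 1×10000 + 6×1000 + 7×100 → 一万六千七百 (Chinese numeral)
一万六千七百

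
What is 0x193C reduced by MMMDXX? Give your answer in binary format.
Convert 0x193C (hexadecimal) → 1×4096 + 9×256 + 3×16 + 12 = 6460 (decimal)
Convert MMMDXX (Roman numeral) → 1000 + 1000 + 1000 + 500 + 10 + 10 = 3520 (decimal)
Compute 6460 - 3520 = 2940
Convert 2940 (decimal) → 2940 = 2048 + 512 + 256 + 64 + 32 + 16 + 8 + 4 → 0b101101111100 (binary)
0b101101111100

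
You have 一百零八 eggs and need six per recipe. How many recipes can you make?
Convert 一百零八 (Chinese numeral) → 1×100 + 8 = 108 (decimal)
Convert six (English words) → 6 (decimal)
Compute 108 ÷ 6 = 18
18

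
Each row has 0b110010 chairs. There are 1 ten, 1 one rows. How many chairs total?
Convert 0b110010 (binary) → 32 + 16 + 2 = 50 (decimal)
Convert 1 ten, 1 one (place-value notation) → 1×10 + 1 = 11 (decimal)
Compute 50 × 11 = 550
550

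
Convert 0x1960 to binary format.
Convert 0x1960 (hexadecimal) → 1×4096 + 9×256 + 6×16 = 6496 (decimal)
Convert 6496 (decimal) → 6496 = 4096 + 2048 + 256 + 64 + 32 → 0b1100101100000 (binary)
0b1100101100000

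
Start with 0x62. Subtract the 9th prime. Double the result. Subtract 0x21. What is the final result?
Convert 0x62 (hexadecimal) → 6×16 + 2 = 98 (decimal)
Start: 98
Convert the 9th prime (prime index) → 23 (decimal)
98 - 23 = 75
75 × 2 = 150
Convert 0x21 (hexadecimal) → 2×16 + 1 = 33 (decimal)
150 - 33 = 117
117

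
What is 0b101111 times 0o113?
Convert 0b101111 (binary) → 32 + 8 + 4 + 2 + 1 = 47 (decimal)
Convert 0o113 (octal) → 1×64 + 1×8 + 3 = 75 (decimal)
Compute 47 × 75 = 3525
3525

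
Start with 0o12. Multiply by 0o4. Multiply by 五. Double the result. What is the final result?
Convert 0o12 (octal) → 1×8 + 2 = 10 (decimal)
Start: 10
Convert 0o4 (octal) → 4 (decimal)
10 × 4 = 40
Convert 五 (Chinese numeral) → 5 (decimal)
40 × 5 = 200
200 × 2 = 400
400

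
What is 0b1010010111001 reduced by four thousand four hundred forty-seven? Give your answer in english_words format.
Convert 0b1010010111001 (binary) → 4096 + 1024 + 128 + 32 + 16 + 8 + 1 = 5305 (decimal)
Convert four thousand four hundred forty-seven (English words) → 4×1000 + 4×100 + 47 = 4447 (decimal)
Compute 5305 - 4447 = 858
Convert 858 (decimal) → 858 = 8×100 + 58 → eight hundred fifty-eight (English words)
eight hundred fifty-eight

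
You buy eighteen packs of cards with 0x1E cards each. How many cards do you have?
Convert 0x1E (hexadecimal) → 1×16 + 14 = 30 (decimal)
Convert eighteen (English words) → 18 (decimal)
Compute 30 × 18 = 540
540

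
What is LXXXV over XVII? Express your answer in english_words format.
Convert LXXXV (Roman numeral) → 50 + 10 + 10 + 10 + 5 = 85 (decimal)
Convert XVII (Roman numeral) → 10 + 5 + 1 + 1 = 17 (decimal)
Compute 85 ÷ 17 = 5
Convert 5 (decimal) → five (English words)
five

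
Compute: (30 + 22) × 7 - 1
Parentheses first: 30 + 22 = 52
Multiply: 52 × 7 = 364
Subtract: 364 - 1 = 363
363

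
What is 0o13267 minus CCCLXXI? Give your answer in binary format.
Convert 0o13267 (octal) → 1×4096 + 3×512 + 2×64 + 6×8 + 7 = 5815 (decimal)
Convert CCCLXXI (Roman numeral) → 100 + 100 + 100 + 50 + 10 + 10 + 1 = 371 (decimal)
Compute 5815 - 371 = 5444
Convert 5444 (decimal) → 5444 = 4096 + 1024 + 256 + 64 + 4 → 0b1010101000100 (binary)
0b1010101000100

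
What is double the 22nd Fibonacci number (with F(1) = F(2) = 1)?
The 22nd Fibonacci number (with F(1) = F(2) = 1) = 17711
Compute 17711 × 2 = 35422
35422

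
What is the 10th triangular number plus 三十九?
The 10th triangular number = 10×11/2 = 55
Convert 三十九 (Chinese numeral) → 3×10 + 9 = 39 (decimal)
Compute 55 + 39 = 94
94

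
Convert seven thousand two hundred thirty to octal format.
Convert seven thousand two hundred thirty (English words) → 7×1000 + 2×100 + 30 = 7230 (decimal)
Convert 7230 (decimal) → 7230 = 1×4096 + 6×512 + 7×8 + 6 → 0o16076 (octal)
0o16076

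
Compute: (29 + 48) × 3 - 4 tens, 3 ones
Convert 4 tens, 3 ones (place-value notation) → 4×10 + 3 = 43 (decimal)
Expression in decimal: (29 + 48) × 3 - 43
Parentheses first: 29 + 48 = 77
Multiply: 77 × 3 = 231
Subtract: 231 - 43 = 188
188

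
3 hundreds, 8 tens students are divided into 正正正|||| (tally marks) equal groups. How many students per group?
Convert 3 hundreds, 8 tens (place-value notation) → 3×100 + 8×10 = 380 (decimal)
Convert 正正正|||| (tally marks) → 5 + 5 + 5 + 4 = 19 (decimal)
Compute 380 ÷ 19 = 20
20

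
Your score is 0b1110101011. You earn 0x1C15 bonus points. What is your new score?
Convert 0b1110101011 (binary) → 512 + 256 + 128 + 32 + 8 + 2 + 1 = 939 (decimal)
Convert 0x1C15 (hexadecimal) → 1×4096 + 12×256 + 1×16 + 5 = 7189 (decimal)
Compute 939 + 7189 = 8128
8128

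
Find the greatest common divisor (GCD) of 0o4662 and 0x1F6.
Convert 0o4662 (octal) → 4×512 + 6×64 + 6×8 + 2 = 2482 (decimal)
Convert 0x1F6 (hexadecimal) → 1×256 + 15×16 + 6 = 502 (decimal)
Compute gcd(2482, 502) = 2
2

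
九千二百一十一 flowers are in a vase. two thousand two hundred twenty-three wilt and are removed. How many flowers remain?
Convert 九千二百一十一 (Chinese numeral) → 9×1000 + 2×100 + 1×10 + 1 = 9211 (decimal)
Convert two thousand two hundred twenty-three (English words) → 2×1000 + 2×100 + 23 = 2223 (decimal)
Compute 9211 - 2223 = 6988
6988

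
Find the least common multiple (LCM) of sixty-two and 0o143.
Convert sixty-two (English words) → 62 (decimal)
Convert 0o143 (octal) → 1×64 + 4×8 + 3 = 99 (decimal)
Compute lcm(62, 99) = 6138
6138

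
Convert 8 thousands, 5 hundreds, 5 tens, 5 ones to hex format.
Convert 8 thousands, 5 hundreds, 5 tens, 5 ones (place-value notation) → 8×1000 + 5×100 + 5×10 + 5 = 8555 (decimal)
Convert 8555 (decimal) → 8555 = 2×4096 + 1×256 + 6×16 + 11 → 0x216B (hexadecimal)
0x216B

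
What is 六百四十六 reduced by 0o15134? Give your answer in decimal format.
Convert 六百四十六 (Chinese numeral) → 6×100 + 4×10 + 6 = 646 (decimal)
Convert 0o15134 (octal) → 1×4096 + 5×512 + 1×64 + 3×8 + 4 = 6748 (decimal)
Compute 646 - 6748 = -6102
-6102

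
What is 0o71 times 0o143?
Convert 0o71 (octal) → 7×8 + 1 = 57 (decimal)
Convert 0o143 (octal) → 1×64 + 4×8 + 3 = 99 (decimal)
Compute 57 × 99 = 5643
5643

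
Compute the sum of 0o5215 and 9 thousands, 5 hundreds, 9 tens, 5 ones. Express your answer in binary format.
Convert 0o5215 (octal) → 5×512 + 2×64 + 1×8 + 5 = 2701 (decimal)
Convert 9 thousands, 5 hundreds, 9 tens, 5 ones (place-value notation) → 9×1000 + 5×100 + 9×10 + 5 = 9595 (decimal)
Compute 2701 + 9595 = 12296
Convert 12296 (decimal) → 12296 = 8192 + 4096 + 8 → 0b11000000001000 (binary)
0b11000000001000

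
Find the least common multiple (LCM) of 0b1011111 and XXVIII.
Convert 0b1011111 (binary) → 64 + 16 + 8 + 4 + 2 + 1 = 95 (decimal)
Convert XXVIII (Roman numeral) → 10 + 10 + 5 + 1 + 1 + 1 = 28 (decimal)
Compute lcm(95, 28) = 2660
2660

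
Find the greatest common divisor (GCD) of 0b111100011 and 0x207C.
Convert 0b111100011 (binary) → 256 + 128 + 64 + 32 + 2 + 1 = 483 (decimal)
Convert 0x207C (hexadecimal) → 2×4096 + 7×16 + 12 = 8316 (decimal)
Compute gcd(483, 8316) = 21
21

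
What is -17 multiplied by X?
Convert X (Roman numeral) → 10 (decimal)
Compute -17 × 10 = -170
-170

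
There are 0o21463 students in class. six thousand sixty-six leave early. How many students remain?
Convert 0o21463 (octal) → 2×4096 + 1×512 + 4×64 + 6×8 + 3 = 9011 (decimal)
Convert six thousand sixty-six (English words) → 6×1000 + 66 = 6066 (decimal)
Compute 9011 - 6066 = 2945
2945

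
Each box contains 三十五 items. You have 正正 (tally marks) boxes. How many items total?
Convert 三十五 (Chinese numeral) → 3×10 + 5 = 35 (decimal)
Convert 正正 (tally marks) → 5 + 5 = 10 (decimal)
Compute 35 × 10 = 350
350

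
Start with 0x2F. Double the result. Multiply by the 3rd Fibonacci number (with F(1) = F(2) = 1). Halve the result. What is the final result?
Convert 0x2F (hexadecimal) → 2×16 + 15 = 47 (decimal)
Start: 47
47 × 2 = 94
Convert the 3rd Fibonacci number (with F(1) = F(2) = 1) (Fibonacci index) → 1, 1, 2 → 2 (decimal)
94 × 2 = 188
188 ÷ 2 = 94
94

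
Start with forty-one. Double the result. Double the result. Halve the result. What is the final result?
Convert forty-one (English words) → 41 (decimal)
Start: 41
41 × 2 = 82
82 × 2 = 164
164 ÷ 2 = 82
82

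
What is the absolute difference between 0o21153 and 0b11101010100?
Convert 0o21153 (octal) → 2×4096 + 1×512 + 1×64 + 5×8 + 3 = 8811 (decimal)
Convert 0b11101010100 (binary) → 1024 + 512 + 256 + 64 + 16 + 4 = 1876 (decimal)
Compute |8811 - 1876| = 6935
6935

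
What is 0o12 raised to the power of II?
Convert 0o12 (octal) → 1×8 + 2 = 10 (decimal)
Convert II (Roman numeral) → 1 + 1 = 2 (decimal)
Compute 10 ^ 2 = 100
100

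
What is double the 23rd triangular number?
The 23rd triangular number = 23×24/2 = 276
Compute 276 × 2 = 552
552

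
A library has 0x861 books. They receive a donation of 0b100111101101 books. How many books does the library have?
Convert 0x861 (hexadecimal) → 8×256 + 6×16 + 1 = 2145 (decimal)
Convert 0b100111101101 (binary) → 2048 + 256 + 128 + 64 + 32 + 8 + 4 + 1 = 2541 (decimal)
Compute 2145 + 2541 = 4686
4686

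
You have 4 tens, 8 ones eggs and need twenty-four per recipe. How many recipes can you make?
Convert 4 tens, 8 ones (place-value notation) → 4×10 + 8 = 48 (decimal)
Convert twenty-four (English words) → 24 (decimal)
Compute 48 ÷ 24 = 2
2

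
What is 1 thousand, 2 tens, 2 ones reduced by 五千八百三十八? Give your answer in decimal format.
Convert 1 thousand, 2 tens, 2 ones (place-value notation) → 1×1000 + 2×10 + 2 = 1022 (decimal)
Convert 五千八百三十八 (Chinese numeral) → 5×1000 + 8×100 + 3×10 + 8 = 5838 (decimal)
Compute 1022 - 5838 = -4816
-4816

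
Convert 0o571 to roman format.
Convert 0o571 (octal) → 5×64 + 7×8 + 1 = 377 (decimal)
Convert 377 (decimal) → 377 = 100 + 100 + 100 + 50 + 10 + 10 + 5 + 1 + 1 → CCCLXXVII (Roman numeral)
CCCLXXVII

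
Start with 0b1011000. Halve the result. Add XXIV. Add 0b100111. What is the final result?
Convert 0b1011000 (binary) → 64 + 16 + 8 = 88 (decimal)
Start: 88
88 ÷ 2 = 44
Convert XXIV (Roman numeral) → 10 + 10 + 4 = 24 (decimal)
44 + 24 = 68
Convert 0b100111 (binary) → 32 + 4 + 2 + 1 = 39 (decimal)
68 + 39 = 107
107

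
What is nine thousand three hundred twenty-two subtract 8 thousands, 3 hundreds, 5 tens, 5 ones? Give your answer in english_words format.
Convert nine thousand three hundred twenty-two (English words) → 9×1000 + 3×100 + 22 = 9322 (decimal)
Convert 8 thousands, 3 hundreds, 5 tens, 5 ones (place-value notation) → 8×1000 + 3×100 + 5×10 + 5 = 8355 (decimal)
Compute 9322 - 8355 = 967
Convert 967 (decimal) → 967 = 9×100 + 67 → nine hundred sixty-seven (English words)
nine hundred sixty-seven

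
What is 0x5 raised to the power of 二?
Convert 0x5 (hexadecimal) → 5 (decimal)
Convert 二 (Chinese numeral) → 2 (decimal)
Compute 5 ^ 2 = 25
25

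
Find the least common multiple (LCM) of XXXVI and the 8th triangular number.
Convert XXXVI (Roman numeral) → 10 + 10 + 10 + 5 + 1 = 36 (decimal)
Convert the 8th triangular number (triangular index) → 8×9/2 = 36 (decimal)
Compute lcm(36, 36) = 36
36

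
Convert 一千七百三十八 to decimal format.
Convert 一千七百三十八 (Chinese numeral) → 1×1000 + 7×100 + 3×10 + 8 = 1738 (decimal)
1738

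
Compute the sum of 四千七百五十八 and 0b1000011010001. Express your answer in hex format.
Convert 四千七百五十八 (Chinese numeral) → 4×1000 + 7×100 + 5×10 + 8 = 4758 (decimal)
Convert 0b1000011010001 (binary) → 4096 + 128 + 64 + 16 + 1 = 4305 (decimal)
Compute 4758 + 4305 = 9063
Convert 9063 (decimal) → 9063 = 2×4096 + 3×256 + 6×16 + 7 → 0x2367 (hexadecimal)
0x2367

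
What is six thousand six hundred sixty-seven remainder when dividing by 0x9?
Convert six thousand six hundred sixty-seven (English words) → 6×1000 + 6×100 + 67 = 6667 (decimal)
Convert 0x9 (hexadecimal) → 9 (decimal)
Compute 6667 mod 9 = 7
7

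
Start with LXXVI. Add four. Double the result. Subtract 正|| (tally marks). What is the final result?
Convert LXXVI (Roman numeral) → 50 + 10 + 10 + 5 + 1 = 76 (decimal)
Start: 76
Convert four (English words) → 4 (decimal)
76 + 4 = 80
80 × 2 = 160
Convert 正|| (tally marks) → 5 + 2 = 7 (decimal)
160 - 7 = 153
153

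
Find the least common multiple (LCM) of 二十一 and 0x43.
Convert 二十一 (Chinese numeral) → 2×10 + 1 = 21 (decimal)
Convert 0x43 (hexadecimal) → 4×16 + 3 = 67 (decimal)
Compute lcm(21, 67) = 1407
1407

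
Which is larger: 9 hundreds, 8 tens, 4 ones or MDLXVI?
Convert 9 hundreds, 8 tens, 4 ones (place-value notation) → 9×100 + 8×10 + 4 = 984 (decimal)
Convert MDLXVI (Roman numeral) → 1000 + 500 + 50 + 10 + 5 + 1 = 1566 (decimal)
Compare 984 vs 1566: larger = 1566
1566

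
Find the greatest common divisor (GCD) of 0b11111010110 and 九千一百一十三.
Convert 0b11111010110 (binary) → 1024 + 512 + 256 + 128 + 64 + 16 + 4 + 2 = 2006 (decimal)
Convert 九千一百一十三 (Chinese numeral) → 9×1000 + 1×100 + 1×10 + 3 = 9113 (decimal)
Compute gcd(2006, 9113) = 1
1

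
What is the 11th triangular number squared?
The 11th triangular number = 11×12/2 = 66
Compute 66² = 66 × 66 = 4356
4356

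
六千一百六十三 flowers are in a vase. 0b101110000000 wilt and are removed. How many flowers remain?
Convert 六千一百六十三 (Chinese numeral) → 6×1000 + 1×100 + 6×10 + 3 = 6163 (decimal)
Convert 0b101110000000 (binary) → 2048 + 512 + 256 + 128 = 2944 (decimal)
Compute 6163 - 2944 = 3219
3219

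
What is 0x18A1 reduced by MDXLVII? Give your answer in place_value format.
Convert 0x18A1 (hexadecimal) → 1×4096 + 8×256 + 10×16 + 1 = 6305 (decimal)
Convert MDXLVII (Roman numeral) → 1000 + 500 + 40 + 5 + 1 + 1 = 1547 (decimal)
Compute 6305 - 1547 = 4758
Convert 4758 (decimal) → 4758 = 4×1000 + 7×100 + 5×10 + 8 → 4 thousands, 7 hundreds, 5 tens, 8 ones (place-value notation)
4 thousands, 7 hundreds, 5 tens, 8 ones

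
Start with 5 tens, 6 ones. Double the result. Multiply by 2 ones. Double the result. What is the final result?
Convert 5 tens, 6 ones (place-value notation) → 5×10 + 6 = 56 (decimal)
Start: 56
56 × 2 = 112
Convert 2 ones (place-value notation) → 2 (decimal)
112 × 2 = 224
224 × 2 = 448
448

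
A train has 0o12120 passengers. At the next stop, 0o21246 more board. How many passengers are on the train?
Convert 0o12120 (octal) → 1×4096 + 2×512 + 1×64 + 2×8 = 5200 (decimal)
Convert 0o21246 (octal) → 2×4096 + 1×512 + 2×64 + 4×8 + 6 = 8870 (decimal)
Compute 5200 + 8870 = 14070
14070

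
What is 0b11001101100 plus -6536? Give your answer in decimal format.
Convert 0b11001101100 (binary) → 1024 + 512 + 64 + 32 + 8 + 4 = 1644 (decimal)
Compute 1644 + -6536 = -4892
-4892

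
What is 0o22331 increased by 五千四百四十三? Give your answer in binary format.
Convert 0o22331 (octal) → 2×4096 + 2×512 + 3×64 + 3×8 + 1 = 9433 (decimal)
Convert 五千四百四十三 (Chinese numeral) → 5×1000 + 4×100 + 4×10 + 3 = 5443 (decimal)
Compute 9433 + 5443 = 14876
Convert 14876 (decimal) → 14876 = 8192 + 4096 + 2048 + 512 + 16 + 8 + 4 → 0b11101000011100 (binary)
0b11101000011100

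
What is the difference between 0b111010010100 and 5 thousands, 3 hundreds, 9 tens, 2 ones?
Convert 0b111010010100 (binary) → 2048 + 1024 + 512 + 128 + 16 + 4 = 3732 (decimal)
Convert 5 thousands, 3 hundreds, 9 tens, 2 ones (place-value notation) → 5×1000 + 3×100 + 9×10 + 2 = 5392 (decimal)
Difference: |3732 - 5392| = 1660
1660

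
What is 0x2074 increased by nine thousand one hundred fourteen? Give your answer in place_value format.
Convert 0x2074 (hexadecimal) → 2×4096 + 7×16 + 4 = 8308 (decimal)
Convert nine thousand one hundred fourteen (English words) → 9×1000 + 1×100 + 14 = 9114 (decimal)
Compute 8308 + 9114 = 17422
Convert 17422 (decimal) → 17422 = 17×1000 + 4×100 + 2×10 + 2 → 17 thousands, 4 hundreds, 2 tens, 2 ones (place-value notation)
17 thousands, 4 hundreds, 2 tens, 2 ones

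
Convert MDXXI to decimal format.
Convert MDXXI (Roman numeral) → 1000 + 500 + 10 + 10 + 1 = 1521 (decimal)
1521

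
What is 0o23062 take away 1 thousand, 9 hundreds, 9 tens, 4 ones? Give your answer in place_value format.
Convert 0o23062 (octal) → 2×4096 + 3×512 + 6×8 + 2 = 9778 (decimal)
Convert 1 thousand, 9 hundreds, 9 tens, 4 ones (place-value notation) → 1×1000 + 9×100 + 9×10 + 4 = 1994 (decimal)
Compute 9778 - 1994 = 7784
Convert 7784 (decimal) → 7784 = 7×1000 + 7×100 + 8×10 + 4 → 7 thousands, 7 hundreds, 8 tens, 4 ones (place-value notation)
7 thousands, 7 hundreds, 8 tens, 4 ones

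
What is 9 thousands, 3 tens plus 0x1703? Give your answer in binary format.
Convert 9 thousands, 3 tens (place-value notation) → 9×1000 + 3×10 = 9030 (decimal)
Convert 0x1703 (hexadecimal) → 1×4096 + 7×256 + 3 = 5891 (decimal)
Compute 9030 + 5891 = 14921
Convert 14921 (decimal) → 14921 = 8192 + 4096 + 2048 + 512 + 64 + 8 + 1 → 0b11101001001001 (binary)
0b11101001001001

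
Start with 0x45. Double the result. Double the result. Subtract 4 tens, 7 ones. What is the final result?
Convert 0x45 (hexadecimal) → 4×16 + 5 = 69 (decimal)
Start: 69
69 × 2 = 138
138 × 2 = 276
Convert 4 tens, 7 ones (place-value notation) → 4×10 + 7 = 47 (decimal)
276 - 47 = 229
229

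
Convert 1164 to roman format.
Convert 1164 (decimal) → 1164 = 1000 + 100 + 50 + 10 + 4 → MCLXIV (Roman numeral)
MCLXIV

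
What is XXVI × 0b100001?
Convert XXVI (Roman numeral) → 10 + 10 + 5 + 1 = 26 (decimal)
Convert 0b100001 (binary) → 32 + 1 = 33 (decimal)
Compute 26 × 33 = 858
858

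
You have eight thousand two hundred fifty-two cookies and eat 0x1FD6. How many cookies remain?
Convert eight thousand two hundred fifty-two (English words) → 8×1000 + 2×100 + 52 = 8252 (decimal)
Convert 0x1FD6 (hexadecimal) → 1×4096 + 15×256 + 13×16 + 6 = 8150 (decimal)
Compute 8252 - 8150 = 102
102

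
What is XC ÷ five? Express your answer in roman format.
Convert XC (Roman numeral) → 90 (decimal)
Convert five (English words) → 5 (decimal)
Compute 90 ÷ 5 = 18
Convert 18 (decimal) → 18 = 10 + 5 + 1 + 1 + 1 → XVIII (Roman numeral)
XVIII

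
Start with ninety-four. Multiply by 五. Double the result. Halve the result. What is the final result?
Convert ninety-four (English words) → 94 (decimal)
Start: 94
Convert 五 (Chinese numeral) → 5 (decimal)
94 × 5 = 470
470 × 2 = 940
940 ÷ 2 = 470
470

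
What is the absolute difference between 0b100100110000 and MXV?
Convert 0b100100110000 (binary) → 2048 + 256 + 32 + 16 = 2352 (decimal)
Convert MXV (Roman numeral) → 1000 + 10 + 5 = 1015 (decimal)
Compute |2352 - 1015| = 1337
1337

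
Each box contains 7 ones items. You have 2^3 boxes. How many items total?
Convert 7 ones (place-value notation) → 7 (decimal)
Convert 2^3 (power) → 8 (decimal)
Compute 7 × 8 = 56
56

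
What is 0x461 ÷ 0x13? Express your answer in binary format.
Convert 0x461 (hexadecimal) → 4×256 + 6×16 + 1 = 1121 (decimal)
Convert 0x13 (hexadecimal) → 1×16 + 3 = 19 (decimal)
Compute 1121 ÷ 19 = 59
Convert 59 (decimal) → 59 = 32 + 16 + 8 + 2 + 1 → 0b111011 (binary)
0b111011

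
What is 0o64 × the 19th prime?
Convert 0o64 (octal) → 6×8 + 4 = 52 (decimal)
Convert the 19th prime (prime index) → 67 (decimal)
Compute 52 × 67 = 3484
3484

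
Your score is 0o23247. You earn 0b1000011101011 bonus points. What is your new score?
Convert 0o23247 (octal) → 2×4096 + 3×512 + 2×64 + 4×8 + 7 = 9895 (decimal)
Convert 0b1000011101011 (binary) → 4096 + 128 + 64 + 32 + 8 + 2 + 1 = 4331 (decimal)
Compute 9895 + 4331 = 14226
14226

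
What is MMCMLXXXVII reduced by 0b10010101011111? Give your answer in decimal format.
Convert MMCMLXXXVII (Roman numeral) → 1000 + 1000 + 900 + 50 + 10 + 10 + 10 + 5 + 1 + 1 = 2987 (decimal)
Convert 0b10010101011111 (binary) → 8192 + 1024 + 256 + 64 + 16 + 8 + 4 + 2 + 1 = 9567 (decimal)
Compute 2987 - 9567 = -6580
-6580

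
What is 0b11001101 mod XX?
Convert 0b11001101 (binary) → 128 + 64 + 8 + 4 + 1 = 205 (decimal)
Convert XX (Roman numeral) → 10 + 10 = 20 (decimal)
Compute 205 mod 20 = 5
5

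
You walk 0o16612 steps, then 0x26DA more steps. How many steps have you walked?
Convert 0o16612 (octal) → 1×4096 + 6×512 + 6×64 + 1×8 + 2 = 7562 (decimal)
Convert 0x26DA (hexadecimal) → 2×4096 + 6×256 + 13×16 + 10 = 9946 (decimal)
Compute 7562 + 9946 = 17508
17508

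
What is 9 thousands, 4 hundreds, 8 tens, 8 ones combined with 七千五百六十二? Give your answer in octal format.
Convert 9 thousands, 4 hundreds, 8 tens, 8 ones (place-value notation) → 9×1000 + 4×100 + 8×10 + 8 = 9488 (decimal)
Convert 七千五百六十二 (Chinese numeral) → 7×1000 + 5×100 + 6×10 + 2 = 7562 (decimal)
Compute 9488 + 7562 = 17050
Convert 17050 (decimal) → 17050 = 4×4096 + 1×512 + 2×64 + 3×8 + 2 → 0o41232 (octal)
0o41232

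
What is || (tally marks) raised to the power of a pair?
Convert || (tally marks) → 2 (decimal)
Convert a pair (colloquial) → 2 (decimal)
Compute 2 ^ 2 = 4
4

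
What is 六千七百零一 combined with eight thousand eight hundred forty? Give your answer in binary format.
Convert 六千七百零一 (Chinese numeral) → 6×1000 + 7×100 + 1 = 6701 (decimal)
Convert eight thousand eight hundred forty (English words) → 8×1000 + 8×100 + 40 = 8840 (decimal)
Compute 6701 + 8840 = 15541
Convert 15541 (decimal) → 15541 = 8192 + 4096 + 2048 + 1024 + 128 + 32 + 16 + 4 + 1 → 0b11110010110101 (binary)
0b11110010110101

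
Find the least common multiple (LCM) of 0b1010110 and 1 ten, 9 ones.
Convert 0b1010110 (binary) → 64 + 16 + 4 + 2 = 86 (decimal)
Convert 1 ten, 9 ones (place-value notation) → 1×10 + 9 = 19 (decimal)
Compute lcm(86, 19) = 1634
1634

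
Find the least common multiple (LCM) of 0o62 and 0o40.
Convert 0o62 (octal) → 6×8 + 2 = 50 (decimal)
Convert 0o40 (octal) → 4×8 = 32 (decimal)
Compute lcm(50, 32) = 800
800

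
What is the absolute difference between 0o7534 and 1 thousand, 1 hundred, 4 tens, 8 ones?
Convert 0o7534 (octal) → 7×512 + 5×64 + 3×8 + 4 = 3932 (decimal)
Convert 1 thousand, 1 hundred, 4 tens, 8 ones (place-value notation) → 1×1000 + 1×100 + 4×10 + 8 = 1148 (decimal)
Compute |3932 - 1148| = 2784
2784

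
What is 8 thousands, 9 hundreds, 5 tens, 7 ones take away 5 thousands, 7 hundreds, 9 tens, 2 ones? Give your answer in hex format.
Convert 8 thousands, 9 hundreds, 5 tens, 7 ones (place-value notation) → 8×1000 + 9×100 + 5×10 + 7 = 8957 (decimal)
Convert 5 thousands, 7 hundreds, 9 tens, 2 ones (place-value notation) → 5×1000 + 7×100 + 9×10 + 2 = 5792 (decimal)
Compute 8957 - 5792 = 3165
Convert 3165 (decimal) → 3165 = 12×256 + 5×16 + 13 → 0xC5D (hexadecimal)
0xC5D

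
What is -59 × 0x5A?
Convert 0x5A (hexadecimal) → 5×16 + 10 = 90 (decimal)
Compute -59 × 90 = -5310
-5310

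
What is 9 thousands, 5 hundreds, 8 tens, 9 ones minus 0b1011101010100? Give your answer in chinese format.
Convert 9 thousands, 5 hundreds, 8 tens, 9 ones (place-value notation) → 9×1000 + 5×100 + 8×10 + 9 = 9589 (decimal)
Convert 0b1011101010100 (binary) → 4096 + 1024 + 512 + 256 + 64 + 16 + 4 = 5972 (decimal)
Compute 9589 - 5972 = 3617
Convert 3617 (decimal) → 3617 = 3×1000 + 6×100 + 1×10 + 7 → 三千六百一十七 (Chinese numeral)
三千六百一十七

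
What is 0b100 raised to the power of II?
Convert 0b100 (binary) → 4 (decimal)
Convert II (Roman numeral) → 1 + 1 = 2 (decimal)
Compute 4 ^ 2 = 16
16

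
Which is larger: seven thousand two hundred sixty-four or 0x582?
Convert seven thousand two hundred sixty-four (English words) → 7×1000 + 2×100 + 64 = 7264 (decimal)
Convert 0x582 (hexadecimal) → 5×256 + 8×16 + 2 = 1410 (decimal)
Compare 7264 vs 1410: larger = 7264
7264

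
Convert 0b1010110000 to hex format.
Convert 0b1010110000 (binary) → 512 + 128 + 32 + 16 = 688 (decimal)
Convert 688 (decimal) → 688 = 2×256 + 11×16 → 0x2B0 (hexadecimal)
0x2B0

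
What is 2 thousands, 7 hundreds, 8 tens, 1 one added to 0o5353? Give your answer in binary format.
Convert 2 thousands, 7 hundreds, 8 tens, 1 one (place-value notation) → 2×1000 + 7×100 + 8×10 + 1 = 2781 (decimal)
Convert 0o5353 (octal) → 5×512 + 3×64 + 5×8 + 3 = 2795 (decimal)
Compute 2781 + 2795 = 5576
Convert 5576 (decimal) → 5576 = 4096 + 1024 + 256 + 128 + 64 + 8 → 0b1010111001000 (binary)
0b1010111001000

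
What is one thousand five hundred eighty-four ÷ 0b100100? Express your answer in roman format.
Convert one thousand five hundred eighty-four (English words) → 1×1000 + 5×100 + 84 = 1584 (decimal)
Convert 0b100100 (binary) → 32 + 4 = 36 (decimal)
Compute 1584 ÷ 36 = 44
Convert 44 (decimal) → 44 = 40 + 4 → XLIV (Roman numeral)
XLIV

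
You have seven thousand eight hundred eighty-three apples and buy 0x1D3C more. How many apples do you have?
Convert seven thousand eight hundred eighty-three (English words) → 7×1000 + 8×100 + 83 = 7883 (decimal)
Convert 0x1D3C (hexadecimal) → 1×4096 + 13×256 + 3×16 + 12 = 7484 (decimal)
Compute 7883 + 7484 = 15367
15367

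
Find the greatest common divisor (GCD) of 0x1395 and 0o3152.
Convert 0x1395 (hexadecimal) → 1×4096 + 3×256 + 9×16 + 5 = 5013 (decimal)
Convert 0o3152 (octal) → 3×512 + 1×64 + 5×8 + 2 = 1642 (decimal)
Compute gcd(5013, 1642) = 1
1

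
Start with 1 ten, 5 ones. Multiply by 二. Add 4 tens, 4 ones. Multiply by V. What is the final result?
Convert 1 ten, 5 ones (place-value notation) → 1×10 + 5 = 15 (decimal)
Start: 15
Convert 二 (Chinese numeral) → 2 (decimal)
15 × 2 = 30
Convert 4 tens, 4 ones (place-value notation) → 4×10 + 4 = 44 (decimal)
30 + 44 = 74
Convert V (Roman numeral) → 5 (decimal)
74 × 5 = 370
370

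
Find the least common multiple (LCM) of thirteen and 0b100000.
Convert thirteen (English words) → 13 (decimal)
Convert 0b100000 (binary) → 32 (decimal)
Compute lcm(13, 32) = 416
416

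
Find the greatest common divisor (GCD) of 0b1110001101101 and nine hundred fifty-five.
Convert 0b1110001101101 (binary) → 4096 + 2048 + 1024 + 64 + 32 + 8 + 4 + 1 = 7277 (decimal)
Convert nine hundred fifty-five (English words) → 9×100 + 55 = 955 (decimal)
Compute gcd(7277, 955) = 1
1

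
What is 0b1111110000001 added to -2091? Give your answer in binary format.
Convert 0b1111110000001 (binary) → 4096 + 2048 + 1024 + 512 + 256 + 128 + 1 = 8065 (decimal)
Compute 8065 + -2091 = 5974
Convert 5974 (decimal) → 5974 = 4096 + 1024 + 512 + 256 + 64 + 16 + 4 + 2 → 0b1011101010110 (binary)
0b1011101010110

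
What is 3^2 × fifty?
Convert 3^2 (power) → 9 (decimal)
Convert fifty (English words) → 50 (decimal)
Compute 9 × 50 = 450
450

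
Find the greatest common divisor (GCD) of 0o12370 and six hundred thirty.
Convert 0o12370 (octal) → 1×4096 + 2×512 + 3×64 + 7×8 = 5368 (decimal)
Convert six hundred thirty (English words) → 6×100 + 30 = 630 (decimal)
Compute gcd(5368, 630) = 2
2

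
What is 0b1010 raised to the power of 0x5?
Convert 0b1010 (binary) → 8 + 2 = 10 (decimal)
Convert 0x5 (hexadecimal) → 5 (decimal)
Compute 10 ^ 5 = 100000
100000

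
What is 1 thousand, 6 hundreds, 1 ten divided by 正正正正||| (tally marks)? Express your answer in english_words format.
Convert 1 thousand, 6 hundreds, 1 ten (place-value notation) → 1×1000 + 6×100 + 1×10 = 1610 (decimal)
Convert 正正正正||| (tally marks) → 5 + 5 + 5 + 5 + 3 = 23 (decimal)
Compute 1610 ÷ 23 = 70
Convert 70 (decimal) → seventy (English words)
seventy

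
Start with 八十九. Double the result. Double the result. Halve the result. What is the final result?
Convert 八十九 (Chinese numeral) → 8×10 + 9 = 89 (decimal)
Start: 89
89 × 2 = 178
178 × 2 = 356
356 ÷ 2 = 178
178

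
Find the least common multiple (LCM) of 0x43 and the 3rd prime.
Convert 0x43 (hexadecimal) → 4×16 + 3 = 67 (decimal)
Convert the 3rd prime (prime index) → 5 (decimal)
Compute lcm(67, 5) = 335
335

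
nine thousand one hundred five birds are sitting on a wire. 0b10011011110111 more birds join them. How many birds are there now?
Convert nine thousand one hundred five (English words) → 9×1000 + 1×100 + 5 = 9105 (decimal)
Convert 0b10011011110111 (binary) → 8192 + 1024 + 512 + 128 + 64 + 32 + 16 + 4 + 2 + 1 = 9975 (decimal)
Compute 9105 + 9975 = 19080
19080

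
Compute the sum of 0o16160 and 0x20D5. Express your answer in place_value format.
Convert 0o16160 (octal) → 1×4096 + 6×512 + 1×64 + 6×8 = 7280 (decimal)
Convert 0x20D5 (hexadecimal) → 2×4096 + 13×16 + 5 = 8405 (decimal)
Compute 7280 + 8405 = 15685
Convert 15685 (decimal) → 15685 = 15×1000 + 6×100 + 8×10 + 5 → 15 thousands, 6 hundreds, 8 tens, 5 ones (place-value notation)
15 thousands, 6 hundreds, 8 tens, 5 ones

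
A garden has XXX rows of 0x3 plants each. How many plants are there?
Convert 0x3 (hexadecimal) → 3 (decimal)
Convert XXX (Roman numeral) → 10 + 10 + 10 = 30 (decimal)
Compute 3 × 30 = 90
90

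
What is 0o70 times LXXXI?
Convert 0o70 (octal) → 7×8 = 56 (decimal)
Convert LXXXI (Roman numeral) → 50 + 10 + 10 + 10 + 1 = 81 (decimal)
Compute 56 × 81 = 4536
4536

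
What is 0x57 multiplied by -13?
Convert 0x57 (hexadecimal) → 5×16 + 7 = 87 (decimal)
Compute 87 × -13 = -1131
-1131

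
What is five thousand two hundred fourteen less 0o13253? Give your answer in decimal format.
Convert five thousand two hundred fourteen (English words) → 5×1000 + 2×100 + 14 = 5214 (decimal)
Convert 0o13253 (octal) → 1×4096 + 3×512 + 2×64 + 5×8 + 3 = 5803 (decimal)
Compute 5214 - 5803 = -589
-589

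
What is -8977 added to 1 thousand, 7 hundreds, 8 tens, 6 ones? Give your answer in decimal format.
Convert 1 thousand, 7 hundreds, 8 tens, 6 ones (place-value notation) → 1×1000 + 7×100 + 8×10 + 6 = 1786 (decimal)
Compute -8977 + 1786 = -7191
-7191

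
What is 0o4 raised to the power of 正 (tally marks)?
Convert 0o4 (octal) → 4 (decimal)
Convert 正 (tally marks) → 5 (decimal)
Compute 4 ^ 5 = 1024
1024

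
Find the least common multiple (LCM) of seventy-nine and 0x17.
Convert seventy-nine (English words) → 79 (decimal)
Convert 0x17 (hexadecimal) → 1×16 + 7 = 23 (decimal)
Compute lcm(79, 23) = 1817
1817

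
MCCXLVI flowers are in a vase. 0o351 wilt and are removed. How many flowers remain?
Convert MCCXLVI (Roman numeral) → 1000 + 100 + 100 + 40 + 5 + 1 = 1246 (decimal)
Convert 0o351 (octal) → 3×64 + 5×8 + 1 = 233 (decimal)
Compute 1246 - 233 = 1013
1013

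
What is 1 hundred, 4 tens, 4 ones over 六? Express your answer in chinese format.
Convert 1 hundred, 4 tens, 4 ones (place-value notation) → 1×100 + 4×10 + 4 = 144 (decimal)
Convert 六 (Chinese numeral) → 6 (decimal)
Compute 144 ÷ 6 = 24
Convert 24 (decimal) → 24 = 2×10 + 4 → 二十四 (Chinese numeral)
二十四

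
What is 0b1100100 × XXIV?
Convert 0b1100100 (binary) → 64 + 32 + 4 = 100 (decimal)
Convert XXIV (Roman numeral) → 10 + 10 + 4 = 24 (decimal)
Compute 100 × 24 = 2400
2400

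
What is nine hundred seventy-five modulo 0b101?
Convert nine hundred seventy-five (English words) → 9×100 + 75 = 975 (decimal)
Convert 0b101 (binary) → 4 + 1 = 5 (decimal)
Compute 975 mod 5 = 0
0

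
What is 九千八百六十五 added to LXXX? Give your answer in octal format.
Convert 九千八百六十五 (Chinese numeral) → 9×1000 + 8×100 + 6×10 + 5 = 9865 (decimal)
Convert LXXX (Roman numeral) → 50 + 10 + 10 + 10 = 80 (decimal)
Compute 9865 + 80 = 9945
Convert 9945 (decimal) → 9945 = 2×4096 + 3×512 + 3×64 + 3×8 + 1 → 0o23331 (octal)
0o23331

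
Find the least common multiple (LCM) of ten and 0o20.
Convert ten (English words) → 10 (decimal)
Convert 0o20 (octal) → 2×8 = 16 (decimal)
Compute lcm(10, 16) = 80
80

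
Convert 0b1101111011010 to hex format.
Convert 0b1101111011010 (binary) → 4096 + 2048 + 512 + 256 + 128 + 64 + 16 + 8 + 2 = 7130 (decimal)
Convert 7130 (decimal) → 7130 = 1×4096 + 11×256 + 13×16 + 10 → 0x1BDA (hexadecimal)
0x1BDA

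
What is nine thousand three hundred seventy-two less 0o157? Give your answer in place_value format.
Convert nine thousand three hundred seventy-two (English words) → 9×1000 + 3×100 + 72 = 9372 (decimal)
Convert 0o157 (octal) → 1×64 + 5×8 + 7 = 111 (decimal)
Compute 9372 - 111 = 9261
Convert 9261 (decimal) → 9261 = 9×1000 + 2×100 + 6×10 + 1 → 9 thousands, 2 hundreds, 6 tens, 1 one (place-value notation)
9 thousands, 2 hundreds, 6 tens, 1 one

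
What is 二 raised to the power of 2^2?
Convert 二 (Chinese numeral) → 2 (decimal)
Convert 2^2 (power) → 4 (decimal)
Compute 2 ^ 4 = 16
16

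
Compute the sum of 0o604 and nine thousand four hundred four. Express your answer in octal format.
Convert 0o604 (octal) → 6×64 + 4 = 388 (decimal)
Convert nine thousand four hundred four (English words) → 9×1000 + 4×100 + 4 = 9404 (decimal)
Compute 388 + 9404 = 9792
Convert 9792 (decimal) → 9792 = 2×4096 + 3×512 + 1×64 → 0o23100 (octal)
0o23100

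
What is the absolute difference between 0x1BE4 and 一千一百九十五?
Convert 0x1BE4 (hexadecimal) → 1×4096 + 11×256 + 14×16 + 4 = 7140 (decimal)
Convert 一千一百九十五 (Chinese numeral) → 1×1000 + 1×100 + 9×10 + 5 = 1195 (decimal)
Compute |7140 - 1195| = 5945
5945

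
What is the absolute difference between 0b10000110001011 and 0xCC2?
Convert 0b10000110001011 (binary) → 8192 + 256 + 128 + 8 + 2 + 1 = 8587 (decimal)
Convert 0xCC2 (hexadecimal) → 12×256 + 12×16 + 2 = 3266 (decimal)
Compute |8587 - 3266| = 5321
5321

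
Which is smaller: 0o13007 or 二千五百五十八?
Convert 0o13007 (octal) → 1×4096 + 3×512 + 7 = 5639 (decimal)
Convert 二千五百五十八 (Chinese numeral) → 2×1000 + 5×100 + 5×10 + 8 = 2558 (decimal)
Compare 5639 vs 2558: smaller = 2558
2558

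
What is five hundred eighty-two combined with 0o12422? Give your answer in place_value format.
Convert five hundred eighty-two (English words) → 5×100 + 82 = 582 (decimal)
Convert 0o12422 (octal) → 1×4096 + 2×512 + 4×64 + 2×8 + 2 = 5394 (decimal)
Compute 582 + 5394 = 5976
Convert 5976 (decimal) → 5976 = 5×1000 + 9×100 + 7×10 + 6 → 5 thousands, 9 hundreds, 7 tens, 6 ones (place-value notation)
5 thousands, 9 hundreds, 7 tens, 6 ones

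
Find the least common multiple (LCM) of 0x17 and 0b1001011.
Convert 0x17 (hexadecimal) → 1×16 + 7 = 23 (decimal)
Convert 0b1001011 (binary) → 64 + 8 + 2 + 1 = 75 (decimal)
Compute lcm(23, 75) = 1725
1725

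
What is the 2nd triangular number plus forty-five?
The 2nd triangular number = 2×3/2 = 3
Convert forty-five (English words) → 45 (decimal)
Compute 3 + 45 = 48
48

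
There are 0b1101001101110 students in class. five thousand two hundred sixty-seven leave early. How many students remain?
Convert 0b1101001101110 (binary) → 4096 + 2048 + 512 + 64 + 32 + 8 + 4 + 2 = 6766 (decimal)
Convert five thousand two hundred sixty-seven (English words) → 5×1000 + 2×100 + 67 = 5267 (decimal)
Compute 6766 - 5267 = 1499
1499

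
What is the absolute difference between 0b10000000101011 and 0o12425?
Convert 0b10000000101011 (binary) → 8192 + 32 + 8 + 2 + 1 = 8235 (decimal)
Convert 0o12425 (octal) → 1×4096 + 2×512 + 4×64 + 2×8 + 5 = 5397 (decimal)
Compute |8235 - 5397| = 2838
2838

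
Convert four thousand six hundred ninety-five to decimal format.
Convert four thousand six hundred ninety-five (English words) → 4×1000 + 6×100 + 95 = 4695 (decimal)
4695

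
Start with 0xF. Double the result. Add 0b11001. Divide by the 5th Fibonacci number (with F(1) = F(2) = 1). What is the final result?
Convert 0xF (hexadecimal) → 15 (decimal)
Start: 15
15 × 2 = 30
Convert 0b11001 (binary) → 16 + 8 + 1 = 25 (decimal)
30 + 25 = 55
Convert the 5th Fibonacci number (with F(1) = F(2) = 1) (Fibonacci index) → 1, 1, 2, 3, 5 → 5 (decimal)
55 ÷ 5 = 11
11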